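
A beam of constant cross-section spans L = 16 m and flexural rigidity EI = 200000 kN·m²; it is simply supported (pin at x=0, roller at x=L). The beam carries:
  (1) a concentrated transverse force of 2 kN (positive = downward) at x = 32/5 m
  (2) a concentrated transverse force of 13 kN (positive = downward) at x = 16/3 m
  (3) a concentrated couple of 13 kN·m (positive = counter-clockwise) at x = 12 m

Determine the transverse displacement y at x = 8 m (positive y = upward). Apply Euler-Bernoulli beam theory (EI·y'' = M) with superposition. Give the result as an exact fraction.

y(8) = -3194683/506250000 m

Load 1 — point force P=2 kN at a=32/5 m (b=L-a=48/5):
  y_1 = -Pa(L-x)(2Lx-a²-x²)/(6LEI)  [x>a] = -2·(32/5)·(16-8)·(2·16·8-(32/5)²-8²)/(6·16·200000) = -944/1171875 m
Load 2 — point force P=13 kN at a=16/3 m (b=L-a=32/3):
  y_2 = -Pa(L-x)(2Lx-a²-x²)/(6LEI)  [x>a] = -13·(16/3)·(16-8)·(2·16·8-(16/3)²-8²)/(6·16·200000) = -1196/253125 m
Load 3 — applied couple M₀=13 kN·m at a=12 m (b=L-a=4):
  y_3 = (M₀x³/(6L)+C₁x)/EI  [x≤a] with C₁=M₀(3b²-L²)/(6L)=-169/6 = (13·8³/(6·16)+(-169/6)·8)/200000 = -39/50000 m
Superposition: y = Σ y_i = -3194683/506250000 m ≈ -0.006310 m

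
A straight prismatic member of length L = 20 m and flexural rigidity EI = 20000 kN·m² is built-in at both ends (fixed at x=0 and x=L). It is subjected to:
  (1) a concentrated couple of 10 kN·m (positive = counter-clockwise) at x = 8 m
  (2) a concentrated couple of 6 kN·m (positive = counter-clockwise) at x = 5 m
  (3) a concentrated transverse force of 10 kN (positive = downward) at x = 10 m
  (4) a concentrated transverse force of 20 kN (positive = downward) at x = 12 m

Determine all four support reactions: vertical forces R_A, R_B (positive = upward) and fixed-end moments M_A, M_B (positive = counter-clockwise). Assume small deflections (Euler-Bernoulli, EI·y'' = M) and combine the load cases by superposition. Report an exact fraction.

R_A = 5239/400 kN, M_A = 2539/40 kN·m, R_B = 6761/400 kN, M_B = -3101/40 kN·m

Load 1 — applied couple M₀=10 kN·m at a=8 m (b=L-a=12):
  R_A = 6M₀ab/L³ = 6·10·8·12/20³ = 18/25 kN
  M_A = M₀b(2a-b)/L² = 10·12·(2·8-12)/20² = 6/5 kN·m
  R_B = -6M₀ab/L³ = -6·10·8·12/20³ = -18/25 kN
  M_B = M₀a(2b-a)/L² = 10·8·(2·12-8)/20² = 16/5 kN·m
Load 2 — applied couple M₀=6 kN·m at a=5 m (b=L-a=15):
  R_A = 6M₀ab/L³ = 6·6·5·15/20³ = 27/80 kN
  M_A = M₀b(2a-b)/L² = 6·15·(2·5-15)/20² = -9/8 kN·m
  R_B = -6M₀ab/L³ = -6·6·5·15/20³ = -27/80 kN
  M_B = M₀a(2b-a)/L² = 6·5·(2·15-5)/20² = 15/8 kN·m
Load 3 — point force P=10 kN at a=10 m (b=L-a=10):
  R_A = Pb²(3a+b)/L³ = 10·10²·(3·10+10)/20³ = 5 kN
  M_A = Pab²/L² = 10·10·10²/20² = 25 kN·m
  R_B = Pa²(a+3b)/L³ = 10·10²·(10+3·10)/20³ = 5 kN
  M_B = -Pa²b/L² = -10·10²·10/20² = -25 kN·m
Load 4 — point force P=20 kN at a=12 m (b=L-a=8):
  R_A = Pb²(3a+b)/L³ = 20·8²·(3·12+8)/20³ = 176/25 kN
  M_A = Pab²/L² = 20·12·8²/20² = 192/5 kN·m
  R_B = Pa²(a+3b)/L³ = 20·12²·(12+3·8)/20³ = 324/25 kN
  M_B = -Pa²b/L² = -20·12²·8/20² = -288/5 kN·m
Superposition: R_A = 5239/400 kN, M_A = 2539/40 kN·m, R_B = 6761/400 kN, M_B = -3101/40 kN·m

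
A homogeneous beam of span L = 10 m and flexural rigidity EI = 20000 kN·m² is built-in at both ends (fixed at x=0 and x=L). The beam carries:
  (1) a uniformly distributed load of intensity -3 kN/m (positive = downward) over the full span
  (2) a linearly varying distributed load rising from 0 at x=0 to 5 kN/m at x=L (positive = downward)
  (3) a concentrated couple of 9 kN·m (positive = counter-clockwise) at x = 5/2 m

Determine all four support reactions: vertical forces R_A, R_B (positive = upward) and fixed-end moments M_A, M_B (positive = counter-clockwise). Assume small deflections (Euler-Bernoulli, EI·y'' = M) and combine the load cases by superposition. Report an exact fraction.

Load 1 — uniform load w=-3 kN/m over full span:
  R_A = wL/2 = (-3)·10/2 = -15 kN
  M_A = wL²/12 = (-3)·10²/12 = -25 kN·m
  R_B = wL/2 = (-3)·10/2 = -15 kN
  M_B = -wL²/12 = -(-3)·10²/12 = 25 kN·m
Load 2 — triangular load w₀=5 kN/m (0→w₀ over full span):
  R_A = 3w₀L/20 = 3·5·10/20 = 15/2 kN
  M_A = w₀L²/30 = 5·10²/30 = 50/3 kN·m
  R_B = 7w₀L/20 = 7·5·10/20 = 35/2 kN
  M_B = -w₀L²/20 = -5·10²/20 = -25 kN·m
Load 3 — applied couple M₀=9 kN·m at a=5/2 m (b=L-a=15/2):
  R_A = 6M₀ab/L³ = 6·9·(5/2)·(15/2)/10³ = 81/80 kN
  M_A = M₀b(2a-b)/L² = 9·(15/2)·(2·(5/2)-(15/2))/10² = -27/16 kN·m
  R_B = -6M₀ab/L³ = -6·9·(5/2)·(15/2)/10³ = -81/80 kN
  M_B = M₀a(2b-a)/L² = 9·(5/2)·(2·(15/2)-(5/2))/10² = 45/16 kN·m
Superposition: R_A = -519/80 kN, M_A = -481/48 kN·m, R_B = 119/80 kN, M_B = 45/16 kN·m

R_A = -519/80 kN, M_A = -481/48 kN·m, R_B = 119/80 kN, M_B = 45/16 kN·m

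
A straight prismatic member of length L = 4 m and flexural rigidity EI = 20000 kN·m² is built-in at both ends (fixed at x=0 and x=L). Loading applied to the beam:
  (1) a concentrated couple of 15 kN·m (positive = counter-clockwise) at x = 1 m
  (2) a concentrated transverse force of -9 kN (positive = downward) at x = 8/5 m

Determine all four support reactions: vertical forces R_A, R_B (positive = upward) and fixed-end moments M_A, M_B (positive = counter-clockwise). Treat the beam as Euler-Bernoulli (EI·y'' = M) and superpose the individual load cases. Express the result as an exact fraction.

R_A = -6453/4000 kN, M_A = -15993/2000 kN·m, R_B = -29547/4000 kN, M_B = 16287/2000 kN·m

Load 1 — applied couple M₀=15 kN·m at a=1 m (b=L-a=3):
  R_A = 6M₀ab/L³ = 6·15·1·3/4³ = 135/32 kN
  M_A = M₀b(2a-b)/L² = 15·3·(2·1-3)/4² = -45/16 kN·m
  R_B = -6M₀ab/L³ = -6·15·1·3/4³ = -135/32 kN
  M_B = M₀a(2b-a)/L² = 15·1·(2·3-1)/4² = 75/16 kN·m
Load 2 — point force P=-9 kN at a=8/5 m (b=L-a=12/5):
  R_A = Pb²(3a+b)/L³ = (-9)·(12/5)²·(3·(8/5)+(12/5))/4³ = -729/125 kN
  M_A = Pab²/L² = (-9)·(8/5)·(12/5)²/4² = -648/125 kN·m
  R_B = Pa²(a+3b)/L³ = (-9)·(8/5)²·((8/5)+3·(12/5))/4³ = -396/125 kN
  M_B = -Pa²b/L² = -(-9)·(8/5)²·(12/5)/4² = 432/125 kN·m
Superposition: R_A = -6453/4000 kN, M_A = -15993/2000 kN·m, R_B = -29547/4000 kN, M_B = 16287/2000 kN·m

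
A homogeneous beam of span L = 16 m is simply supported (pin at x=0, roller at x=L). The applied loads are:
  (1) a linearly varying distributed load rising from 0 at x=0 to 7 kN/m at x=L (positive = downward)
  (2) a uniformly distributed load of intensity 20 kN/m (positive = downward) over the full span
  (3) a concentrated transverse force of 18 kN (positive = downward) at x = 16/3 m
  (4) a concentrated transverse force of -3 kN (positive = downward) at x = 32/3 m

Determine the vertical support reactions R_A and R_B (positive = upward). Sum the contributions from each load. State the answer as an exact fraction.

R_A = 569/3 kN, R_B = 604/3 kN

Load 1 — triangular load w₀=7 kN/m (0→w₀ over full span):
  R_A = w₀L/6 = 7·16/6 = 56/3 kN
  R_B = w₀L/3 = 7·16/3 = 112/3 kN
Load 2 — uniform load w=20 kN/m over full span:
  R_A = wL/2 = 20·16/2 = 160 kN
  R_B = wL/2 = 20·16/2 = 160 kN
Load 3 — point force P=18 kN at a=16/3 m (b=L-a=32/3):
  R_A = Pb/L = 18·(32/3)/16 = 12 kN
  R_B = Pa/L = 18·(16/3)/16 = 6 kN
Load 4 — point force P=-3 kN at a=32/3 m (b=L-a=16/3):
  R_A = Pb/L = (-3)·(16/3)/16 = -1 kN
  R_B = Pa/L = (-3)·(32/3)/16 = -2 kN
Superposition: R_A = 569/3 kN, R_B = 604/3 kN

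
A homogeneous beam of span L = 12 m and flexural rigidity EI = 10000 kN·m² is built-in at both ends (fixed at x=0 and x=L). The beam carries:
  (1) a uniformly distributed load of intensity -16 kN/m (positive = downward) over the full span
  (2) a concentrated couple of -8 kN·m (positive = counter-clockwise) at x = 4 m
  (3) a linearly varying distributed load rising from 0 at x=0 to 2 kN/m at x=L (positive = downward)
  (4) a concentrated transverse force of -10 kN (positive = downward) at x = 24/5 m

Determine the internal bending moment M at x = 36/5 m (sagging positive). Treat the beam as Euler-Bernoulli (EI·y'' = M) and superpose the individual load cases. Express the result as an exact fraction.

M(36/5) = -10288/125 kN·m

Load 1 — uniform load w=-16 kN/m over full span:
  M_1 = wLx/2 - wL²/12 - wx²/2 = (-16)·12·(36/5)/2 - (-16)·12²/12 - (-16)·(36/5)²/2 = -2112/25 kN·m
Load 2 — applied couple M₀=-8 kN·m at a=4 m (b=L-a=8):
  M_2 = R_Ax - M_A - M₀  [x>a] with R_A=-8/9, M_A=0 = (-8/9)·(36/5) - 0 - (-8) = 8/5 kN·m
Load 3 — triangular load w₀=2 kN/m (0→w₀ over full span):
  M_3 = 3w₀Lx/20 - w₀L²/30 - w₀x³/(6L) = 3·2·12·(36/5)/20 - 2·12²/30 - 2·(36/5)³/(6·12) = 744/125 kN·m
Load 4 — point force P=-10 kN at a=24/5 m (b=L-a=36/5):
  M_4 = Pa²(a+3b)(L-x)/L³ - Pa²b/L²  [x>a] = (-10)·(24/5)²·((24/5)+3·(36/5))·(12-(36/5))/12³ - (-10)·(24/5)²·(36/5)/12² = -672/125 kN·m
Superposition: M = Σ M_i = -10288/125 kN·m ≈ -82.304000 kN·m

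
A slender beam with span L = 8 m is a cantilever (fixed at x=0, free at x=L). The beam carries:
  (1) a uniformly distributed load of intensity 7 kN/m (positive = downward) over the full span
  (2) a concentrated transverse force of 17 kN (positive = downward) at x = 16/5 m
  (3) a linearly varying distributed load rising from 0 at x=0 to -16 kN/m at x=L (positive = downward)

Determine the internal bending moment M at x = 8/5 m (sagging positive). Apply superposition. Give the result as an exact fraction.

Load 1 — uniform load w=7 kN/m over full span:
  M_1 = -w(L-x)²/2 = -7·(8-(8/5))²/2 = -3584/25 kN·m
Load 2 — point force P=17 kN at a=16/5 m (b=L-a=24/5):
  M_2 = -P(a-x)  [x≤a] = -17·((16/5)-(8/5)) = -136/5 kN·m
Load 3 — triangular load w₀=-16 kN/m (0→w₀ over full span):
  M_3 = w₀Lx/2 - w₀L²/3 - w₀x³/(6L) = (-16)·8·(8/5)/2 - (-16)·8²/3 - (-16)·(8/5)³/(6·8) = 90112/375 kN·m
Superposition: M = Σ M_i = 26152/375 kN·m ≈ 69.738667 kN·m

M(8/5) = 26152/375 kN·m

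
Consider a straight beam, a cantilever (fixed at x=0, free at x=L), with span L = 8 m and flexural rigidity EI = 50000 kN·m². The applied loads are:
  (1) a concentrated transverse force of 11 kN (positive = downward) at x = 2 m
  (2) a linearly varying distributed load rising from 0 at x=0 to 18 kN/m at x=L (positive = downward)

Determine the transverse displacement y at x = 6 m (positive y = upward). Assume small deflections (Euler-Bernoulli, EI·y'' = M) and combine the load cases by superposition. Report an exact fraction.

y(6) = -68747/750000 m

Load 1 — point force P=11 kN at a=2 m (b=L-a=6):
  y_1 = -Pa²(3x-a)/(6EI)  [x>a] = -11·2²·(3·6-2)/(6·50000) = -22/9375 m
Load 2 — triangular load w₀=18 kN/m (0→w₀ over full span):
  y_2 = (w₀Lx³/12-w₀L²x²/6-w₀x⁵/(120L))/EI = (18·8·6³/12-18·8²·6²/6-18·6⁵/(120·8))/50000 = -22329/250000 m
Superposition: y = Σ y_i = -68747/750000 m ≈ -0.091663 m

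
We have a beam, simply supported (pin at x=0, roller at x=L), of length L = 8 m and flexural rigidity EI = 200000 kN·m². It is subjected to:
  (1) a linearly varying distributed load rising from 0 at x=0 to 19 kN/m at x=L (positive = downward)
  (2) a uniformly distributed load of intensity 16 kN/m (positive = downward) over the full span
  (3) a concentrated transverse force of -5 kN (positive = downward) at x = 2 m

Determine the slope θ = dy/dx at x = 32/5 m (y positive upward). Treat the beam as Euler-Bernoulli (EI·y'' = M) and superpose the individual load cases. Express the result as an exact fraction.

θ(32/5) = 4759679/2250000000 rad

Load 1 — triangular load w₀=19 kN/m (0→w₀ over full span):
  θ_1 = -w₀(7L⁴-30L²x²+15x⁴)/(360LEI) = -19·(7·8⁴-30·8²·(32/5)²+15·(32/5)⁴)/(360·8·200000) = 14383/17578125 rad
Load 2 — uniform load w=16 kN/m over full span:
  θ_2 = -w(L³-6Lx²+4x³)/(24EI) = -16·(8³-6·8·(32/5)²+4·(32/5)³)/(24·200000) = 528/390625 rad
Load 3 — point force P=-5 kN at a=2 m (b=L-a=6):
  θ_3 = -Pa(2L²-6Lx+3x²+a²)/(6LEI)  [x>a] = -(-5)·2·(2·8²-6·8·(32/5)+3·(32/5)²+2²)/(6·8·200000) = -109/2000000 rad
Superposition: θ = Σ θ_i = 4759679/2250000000 rad ≈ 0.002115 rad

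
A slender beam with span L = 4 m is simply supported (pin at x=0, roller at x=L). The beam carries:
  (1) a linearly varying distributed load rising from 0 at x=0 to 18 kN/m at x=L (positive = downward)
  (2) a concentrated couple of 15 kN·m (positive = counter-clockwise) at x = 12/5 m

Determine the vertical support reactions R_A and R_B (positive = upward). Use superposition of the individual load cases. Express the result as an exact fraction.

Load 1 — triangular load w₀=18 kN/m (0→w₀ over full span):
  R_A = w₀L/6 = 18·4/6 = 12 kN
  R_B = w₀L/3 = 18·4/3 = 24 kN
Load 2 — applied couple M₀=15 kN·m at a=12/5 m (b=L-a=8/5):
  R_A = M₀/L = 15/4 kN
  R_B = -M₀/L = -15/4 kN
Superposition: R_A = 63/4 kN, R_B = 81/4 kN

R_A = 63/4 kN, R_B = 81/4 kN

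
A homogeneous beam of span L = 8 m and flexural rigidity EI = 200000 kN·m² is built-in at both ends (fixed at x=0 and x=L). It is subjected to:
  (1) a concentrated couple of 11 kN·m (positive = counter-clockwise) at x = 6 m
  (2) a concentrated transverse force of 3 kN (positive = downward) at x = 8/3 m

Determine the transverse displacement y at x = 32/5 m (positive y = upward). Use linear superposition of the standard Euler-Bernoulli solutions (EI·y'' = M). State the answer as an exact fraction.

Load 1 — applied couple M₀=11 kN·m at a=6 m (b=L-a=2):
  y_1 = (R_Ax³/6 - M_Ax²/2 - M₀(x-a)²/2)/EI  [x>a] with R_A=99/64, M_A=55/16 = ((99/64)·(32/5)³/6 - (55/16)·(32/5)²/2 - 11·((32/5)-6)²/2)/200000 = -231/12500000 m
Load 2 — point force P=3 kN at a=8/3 m (b=L-a=16/3):
  y_2 = -Pa²(L-x)²(3bL-(3b+a)(L-x))/(6L³EI)  [x>a] = -3·(8/3)²·(8-(32/5))²·(3·(16/3)·8-(3·(16/3)+(8/3))·(8-(32/5)))/(6·8³·200000) = -92/10546875 m
Superposition: y = Σ y_i = -9181/337500000 m ≈ -0.000027 m

y(32/5) = -9181/337500000 m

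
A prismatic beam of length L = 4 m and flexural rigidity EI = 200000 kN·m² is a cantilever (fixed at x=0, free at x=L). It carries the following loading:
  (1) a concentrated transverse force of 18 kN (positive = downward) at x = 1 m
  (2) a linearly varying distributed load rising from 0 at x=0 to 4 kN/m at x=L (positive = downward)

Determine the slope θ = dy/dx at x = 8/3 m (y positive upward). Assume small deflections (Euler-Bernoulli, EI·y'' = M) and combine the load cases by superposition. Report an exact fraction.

θ(8/3) = -9611/48600000 rad

Load 1 — point force P=18 kN at a=1 m (b=L-a=3):
  θ_1 = -Pa²/(2EI)  [x>a] = -18·1²/(2·200000) = -9/200000 rad
Load 2 — triangular load w₀=4 kN/m (0→w₀ over full span):
  θ_2 = (w₀Lx²/4-w₀L²x/3-w₀x⁴/(24L))/EI = (4·4·(8/3)²/4-4·4²·(8/3)/3-4·(8/3)⁴/(24·4))/200000 = -116/759375 rad
Superposition: θ = Σ θ_i = -9611/48600000 rad ≈ -0.000198 rad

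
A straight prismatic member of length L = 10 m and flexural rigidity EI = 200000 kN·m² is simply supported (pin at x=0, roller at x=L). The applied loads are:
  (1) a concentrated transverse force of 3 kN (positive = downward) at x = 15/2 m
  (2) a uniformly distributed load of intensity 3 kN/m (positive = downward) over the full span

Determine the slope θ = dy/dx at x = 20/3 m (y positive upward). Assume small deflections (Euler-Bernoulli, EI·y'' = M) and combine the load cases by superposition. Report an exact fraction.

θ(20/3) = 2251/6912000 rad

Load 1 — point force P=3 kN at a=15/2 m (b=L-a=5/2):
  θ_1 = -Pb(L²-b²-3x²)/(6LEI)  [x≤a] = -3·(5/2)·(10²-(5/2)²-3·(20/3)²)/(6·10·200000) = 19/768000 rad
Load 2 — uniform load w=3 kN/m over full span:
  θ_2 = -w(L³-6Lx²+4x³)/(24EI) = -3·(10³-6·10·(20/3)²+4·(20/3)³)/(24·200000) = 13/43200 rad
Superposition: θ = Σ θ_i = 2251/6912000 rad ≈ 0.000326 rad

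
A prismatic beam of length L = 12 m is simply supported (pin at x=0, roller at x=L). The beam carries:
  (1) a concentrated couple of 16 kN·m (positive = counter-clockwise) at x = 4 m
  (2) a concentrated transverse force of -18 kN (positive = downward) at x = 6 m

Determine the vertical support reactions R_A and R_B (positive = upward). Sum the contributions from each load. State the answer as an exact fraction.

Load 1 — applied couple M₀=16 kN·m at a=4 m (b=L-a=8):
  R_A = M₀/L = 16/12 = 4/3 kN
  R_B = -M₀/L = -16/12 = -4/3 kN
Load 2 — point force P=-18 kN at a=6 m (b=L-a=6):
  R_A = Pb/L = (-18)·6/12 = -9 kN
  R_B = Pa/L = (-18)·6/12 = -9 kN
Superposition: R_A = -23/3 kN, R_B = -31/3 kN

R_A = -23/3 kN, R_B = -31/3 kN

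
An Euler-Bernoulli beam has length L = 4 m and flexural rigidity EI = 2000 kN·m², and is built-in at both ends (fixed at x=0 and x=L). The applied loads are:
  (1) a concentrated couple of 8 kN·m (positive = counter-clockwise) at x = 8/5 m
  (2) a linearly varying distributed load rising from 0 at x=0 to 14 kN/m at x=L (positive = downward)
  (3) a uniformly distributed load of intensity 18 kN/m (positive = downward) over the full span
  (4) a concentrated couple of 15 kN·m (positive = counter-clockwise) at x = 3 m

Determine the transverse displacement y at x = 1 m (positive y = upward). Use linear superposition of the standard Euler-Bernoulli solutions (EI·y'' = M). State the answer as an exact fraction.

y(1) = -3441/640000 m

Load 1 — applied couple M₀=8 kN·m at a=8/5 m (b=L-a=12/5):
  y_1 = (R_Ax³/6 - M_Ax²/2)/EI  [x≤a] with R_A=72/25, M_A=24/25 = ((72/25)·1³/6 - (24/25)·1²/2)/2000 = 0 m
Load 2 — triangular load w₀=14 kN/m (0→w₀ over full span):
  y_2 = -w₀x²(L-x)²(x+2L)/(120LEI) = -14·1²·(4-1)²·(1+2·4)/(120·4·2000) = -189/160000 m
Load 3 — uniform load w=18 kN/m over full span:
  y_3 = -wx²(L-x)²/(24EI) = -18·1²·(4-1)²/(24·2000) = -27/8000 m
Load 4 — applied couple M₀=15 kN·m at a=3 m (b=L-a=1):
  y_4 = (R_Ax³/6 - M_Ax²/2)/EI  [x≤a] with R_A=135/32, M_A=75/16 = ((135/32)·1³/6 - (75/16)·1²/2)/2000 = -21/25600 m
Superposition: y = Σ y_i = -3441/640000 m ≈ -0.005377 m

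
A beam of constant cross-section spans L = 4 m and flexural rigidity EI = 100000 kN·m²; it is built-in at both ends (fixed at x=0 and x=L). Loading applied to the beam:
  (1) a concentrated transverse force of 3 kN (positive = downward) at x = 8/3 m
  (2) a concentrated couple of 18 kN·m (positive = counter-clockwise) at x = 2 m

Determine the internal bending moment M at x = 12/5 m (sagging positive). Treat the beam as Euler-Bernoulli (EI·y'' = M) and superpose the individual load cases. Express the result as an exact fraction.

M(12/5) = -479/90 kN·m

Load 1 — point force P=3 kN at a=8/3 m (b=L-a=4/3):
  M_1 = Pb²(3a+b)x/L³ - Pab²/L²  [x≤a] = 3·(4/3)²·(3·(8/3)+(4/3))·(12/5)/4³ - 3·(8/3)·(4/3)²/4² = 44/45 kN·m
Load 2 — applied couple M₀=18 kN·m at a=2 m (b=L-a=2):
  M_2 = R_Ax - M_A - M₀  [x>a] with R_A=27/4, M_A=9/2 = (27/4)·(12/5) - (9/2) - 18 = -63/10 kN·m
Superposition: M = Σ M_i = -479/90 kN·m ≈ -5.322222 kN·m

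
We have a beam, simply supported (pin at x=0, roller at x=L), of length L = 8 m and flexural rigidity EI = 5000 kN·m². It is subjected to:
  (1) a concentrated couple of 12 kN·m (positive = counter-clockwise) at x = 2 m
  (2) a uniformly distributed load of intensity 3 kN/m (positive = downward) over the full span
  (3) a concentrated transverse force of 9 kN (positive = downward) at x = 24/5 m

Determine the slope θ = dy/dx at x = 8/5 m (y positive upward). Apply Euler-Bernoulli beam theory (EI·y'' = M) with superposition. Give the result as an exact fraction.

Load 1 — applied couple M₀=12 kN·m at a=2 m (b=L-a=6):
  θ_1 = (M₀x²/(2L)+C₁)/EI  [x≤a] with C₁=M₀(3b²-L²)/(6L)=11 = (12·(8/5)²/(2·8)+11)/5000 = 323/125000 rad
Load 2 — uniform load w=3 kN/m over full span:
  θ_2 = -w(L³-6Lx²+4x³)/(24EI) = -3·(8³-6·8·(8/5)²+4·(8/5)³)/(24·5000) = -792/78125 rad
Load 3 — point force P=9 kN at a=24/5 m (b=L-a=16/5):
  θ_3 = -Pb(L²-b²-3x²)/(6LEI)  [x≤a] = -9·(16/5)·(8²-(16/5)²-3·(8/5)²)/(6·8·5000) = -432/78125 rad
Superposition: θ = Σ θ_i = -8177/625000 rad ≈ -0.013083 rad

θ(8/5) = -8177/625000 rad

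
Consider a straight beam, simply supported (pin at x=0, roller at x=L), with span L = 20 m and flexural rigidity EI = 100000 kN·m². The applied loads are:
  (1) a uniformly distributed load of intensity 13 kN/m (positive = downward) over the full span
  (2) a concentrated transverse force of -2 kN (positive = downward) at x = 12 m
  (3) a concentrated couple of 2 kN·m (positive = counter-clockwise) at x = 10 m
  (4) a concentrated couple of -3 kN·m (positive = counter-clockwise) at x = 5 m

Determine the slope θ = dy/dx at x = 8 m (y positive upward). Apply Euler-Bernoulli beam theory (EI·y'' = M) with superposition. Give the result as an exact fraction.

θ(8) = -151753/12000000 rad

Load 1 — uniform load w=13 kN/m over full span:
  θ_1 = -w(L³-6Lx²+4x³)/(24EI) = -13·(20³-6·20·8²+4·8³)/(24·100000) = -481/37500 rad
Load 2 — point force P=-2 kN at a=12 m (b=L-a=8):
  θ_2 = -Pb(L²-b²-3x²)/(6LEI)  [x≤a] = -(-2)·8·(20²-8²-3·8²)/(6·20·100000) = 3/15625 rad
Load 3 — applied couple M₀=2 kN·m at a=10 m (b=L-a=10):
  θ_3 = (M₀x²/(2L)+C₁)/EI  [x≤a] with C₁=M₀(3b²-L²)/(6L)=-5/3 = (2·8²/(2·20)+(-5/3))/100000 = 23/1500000 rad
Load 4 — applied couple M₀=-3 kN·m at a=5 m (b=L-a=15):
  θ_4 = (M₀x²/(2L)-M₀(x-a)+C₁)/EI  [x>a] with C₁=M₀(3b²-L²)/(6L)=-55/8 = ((-3)·8²/(2·20)-(-3)·(8-5)+(-55/8))/100000 = -107/4000000 rad
Superposition: θ = Σ θ_i = -151753/12000000 rad ≈ -0.012646 rad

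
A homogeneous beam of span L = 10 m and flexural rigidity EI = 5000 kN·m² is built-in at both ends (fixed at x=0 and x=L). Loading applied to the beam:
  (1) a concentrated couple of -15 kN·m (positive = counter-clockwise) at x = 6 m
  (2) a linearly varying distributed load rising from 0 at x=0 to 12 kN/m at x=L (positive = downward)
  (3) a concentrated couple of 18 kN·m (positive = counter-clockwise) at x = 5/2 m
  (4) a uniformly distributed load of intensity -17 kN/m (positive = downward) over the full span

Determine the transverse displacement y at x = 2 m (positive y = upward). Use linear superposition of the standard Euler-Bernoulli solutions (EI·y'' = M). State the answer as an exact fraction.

y(2) = 8471/300000 m

Load 1 — applied couple M₀=-15 kN·m at a=6 m (b=L-a=4):
  y_1 = (R_Ax³/6 - M_Ax²/2)/EI  [x≤a] with R_A=-54/25, M_A=-24/5 = ((-54/25)·2³/6 - (-24/5)·2²/2)/5000 = 21/15625 m
Load 2 — triangular load w₀=12 kN/m (0→w₀ over full span):
  y_2 = -w₀x²(L-x)²(x+2L)/(120LEI) = -12·2²·(10-2)²·(2+2·10)/(120·10·5000) = -176/15625 m
Load 3 — applied couple M₀=18 kN·m at a=5/2 m (b=L-a=15/2):
  y_3 = (R_Ax³/6 - M_Ax²/2)/EI  [x≤a] with R_A=81/40, M_A=-27/8 = ((81/40)·2³/6 - (-27/8)·2²/2)/5000 = 189/100000 m
Load 4 — uniform load w=-17 kN/m over full span:
  y_4 = -wx²(L-x)²/(24EI) = -(-17)·2²·(10-2)²/(24·5000) = 68/1875 m
Superposition: y = Σ y_i = 8471/300000 m ≈ 0.028237 m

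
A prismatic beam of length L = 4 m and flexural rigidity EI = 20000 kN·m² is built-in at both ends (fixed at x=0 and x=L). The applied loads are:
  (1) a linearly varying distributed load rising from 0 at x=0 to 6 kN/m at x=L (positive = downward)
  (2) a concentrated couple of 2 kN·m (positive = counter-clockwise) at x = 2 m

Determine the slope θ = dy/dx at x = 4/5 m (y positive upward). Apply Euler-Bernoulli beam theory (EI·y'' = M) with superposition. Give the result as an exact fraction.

θ(4/5) = -249/3125000 rad

Load 1 — triangular load w₀=6 kN/m (0→w₀ over full span):
  θ_1 = -w₀(2x(L-x)(L-2x)(x+2L)+x²(L-x)²)/(120LEI) = -6·(2·(4/5)·(4-(4/5))·(4-2·(4/5))·((4/5)+2·4)+(4/5)²·(4-(4/5))²)/(120·4·20000) = -28/390625 rad
Load 2 — applied couple M₀=2 kN·m at a=2 m (b=L-a=2):
  θ_2 = (R_Ax²/2 - M_Ax)/EI  [x≤a] with R_A=3/4, M_A=1/2 = ((3/4)·(4/5)²/2 - (1/2)·(4/5))/20000 = -1/125000 rad
Superposition: θ = Σ θ_i = -249/3125000 rad ≈ -0.000080 rad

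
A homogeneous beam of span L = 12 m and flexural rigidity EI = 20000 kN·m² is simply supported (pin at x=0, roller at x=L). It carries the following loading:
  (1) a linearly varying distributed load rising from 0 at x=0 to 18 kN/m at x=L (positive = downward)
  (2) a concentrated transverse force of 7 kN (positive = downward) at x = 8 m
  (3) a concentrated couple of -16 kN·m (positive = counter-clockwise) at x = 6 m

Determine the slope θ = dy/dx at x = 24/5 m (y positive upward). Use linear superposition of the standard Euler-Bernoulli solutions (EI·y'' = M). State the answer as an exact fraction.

θ(24/5) = -178253/14062500 rad

Load 1 — triangular load w₀=18 kN/m (0→w₀ over full span):
  θ_1 = -w₀(7L⁴-30L²x²+15x⁴)/(360LEI) = -18·(7·12⁴-30·12²·(24/5)²+15·(24/5)⁴)/(360·12·20000) = -8721/781250 rad
Load 2 — point force P=7 kN at a=8 m (b=L-a=4):
  θ_2 = -Pb(L²-b²-3x²)/(6LEI)  [x≤a] = -7·4·(12²-4²-3·(24/5)²)/(6·12·20000) = -161/140625 rad
Load 3 — applied couple M₀=-16 kN·m at a=6 m (b=L-a=6):
  θ_3 = (M₀x²/(2L)+C₁)/EI  [x≤a] with C₁=M₀(3b²-L²)/(6L)=8 = ((-16)·(24/5)²/(2·12)+8)/20000 = -23/62500 rad
Superposition: θ = Σ θ_i = -178253/14062500 rad ≈ -0.012676 rad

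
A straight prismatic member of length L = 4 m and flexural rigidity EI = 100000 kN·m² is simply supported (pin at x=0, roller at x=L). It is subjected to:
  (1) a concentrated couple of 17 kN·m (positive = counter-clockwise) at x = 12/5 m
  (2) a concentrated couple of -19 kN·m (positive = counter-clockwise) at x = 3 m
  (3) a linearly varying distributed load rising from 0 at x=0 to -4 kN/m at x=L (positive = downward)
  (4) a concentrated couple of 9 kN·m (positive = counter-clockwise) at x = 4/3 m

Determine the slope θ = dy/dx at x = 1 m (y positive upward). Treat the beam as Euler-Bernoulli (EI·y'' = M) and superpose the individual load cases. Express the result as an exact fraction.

Load 1 — applied couple M₀=17 kN·m at a=12/5 m (b=L-a=8/5):
  θ_1 = (M₀x²/(2L)+C₁)/EI  [x≤a] with C₁=M₀(3b²-L²)/(6L)=-442/75 = (17·1²/(2·4)+(-442/75))/100000 = -2261/60000000 rad
Load 2 — applied couple M₀=-19 kN·m at a=3 m (b=L-a=1):
  θ_2 = (M₀x²/(2L)+C₁)/EI  [x≤a] with C₁=M₀(3b²-L²)/(6L)=247/24 = ((-19)·1²/(2·4)+(247/24))/100000 = 19/240000 rad
Load 3 — triangular load w₀=-4 kN/m (0→w₀ over full span):
  θ_3 = -w₀(7L⁴-30L²x²+15x⁴)/(360LEI) = -(-4)·(7·4⁴-30·4²·1²+15·1⁴)/(360·4·100000) = 1327/36000000 rad
Load 4 — applied couple M₀=9 kN·m at a=4/3 m (b=L-a=8/3):
  θ_4 = (M₀x²/(2L)+C₁)/EI  [x≤a] with C₁=M₀(3b²-L²)/(6L)=2 = (9·1²/(2·4)+2)/100000 = 1/32000 rad
Superposition: θ = Σ θ_i = 19727/180000000 rad ≈ 0.000110 rad

θ(1) = 19727/180000000 rad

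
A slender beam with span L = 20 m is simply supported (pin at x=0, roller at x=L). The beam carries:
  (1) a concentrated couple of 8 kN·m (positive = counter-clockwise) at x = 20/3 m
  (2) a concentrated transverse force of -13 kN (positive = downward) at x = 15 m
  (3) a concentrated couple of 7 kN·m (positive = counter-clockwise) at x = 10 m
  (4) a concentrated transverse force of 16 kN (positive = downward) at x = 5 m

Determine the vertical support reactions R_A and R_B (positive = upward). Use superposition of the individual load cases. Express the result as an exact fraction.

R_A = 19/2 kN, R_B = -13/2 kN

Load 1 — applied couple M₀=8 kN·m at a=20/3 m (b=L-a=40/3):
  R_A = M₀/L = 8/20 = 2/5 kN
  R_B = -M₀/L = -8/20 = -2/5 kN
Load 2 — point force P=-13 kN at a=15 m (b=L-a=5):
  R_A = Pb/L = (-13)·5/20 = -13/4 kN
  R_B = Pa/L = (-13)·15/20 = -39/4 kN
Load 3 — applied couple M₀=7 kN·m at a=10 m (b=L-a=10):
  R_A = M₀/L = 7/20 kN
  R_B = -M₀/L = -7/20 kN
Load 4 — point force P=16 kN at a=5 m (b=L-a=15):
  R_A = Pb/L = 16·15/20 = 12 kN
  R_B = Pa/L = 16·5/20 = 4 kN
Superposition: R_A = 19/2 kN, R_B = -13/2 kN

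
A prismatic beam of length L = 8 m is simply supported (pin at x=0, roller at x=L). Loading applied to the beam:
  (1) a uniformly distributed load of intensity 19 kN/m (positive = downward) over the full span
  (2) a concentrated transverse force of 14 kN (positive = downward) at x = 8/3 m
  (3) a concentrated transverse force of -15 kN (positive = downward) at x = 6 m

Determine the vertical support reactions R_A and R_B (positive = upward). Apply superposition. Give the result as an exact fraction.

Load 1 — uniform load w=19 kN/m over full span:
  R_A = wL/2 = 19·8/2 = 76 kN
  R_B = wL/2 = 19·8/2 = 76 kN
Load 2 — point force P=14 kN at a=8/3 m (b=L-a=16/3):
  R_A = Pb/L = 14·(16/3)/8 = 28/3 kN
  R_B = Pa/L = 14·(8/3)/8 = 14/3 kN
Load 3 — point force P=-15 kN at a=6 m (b=L-a=2):
  R_A = Pb/L = (-15)·2/8 = -15/4 kN
  R_B = Pa/L = (-15)·6/8 = -45/4 kN
Superposition: R_A = 979/12 kN, R_B = 833/12 kN

R_A = 979/12 kN, R_B = 833/12 kN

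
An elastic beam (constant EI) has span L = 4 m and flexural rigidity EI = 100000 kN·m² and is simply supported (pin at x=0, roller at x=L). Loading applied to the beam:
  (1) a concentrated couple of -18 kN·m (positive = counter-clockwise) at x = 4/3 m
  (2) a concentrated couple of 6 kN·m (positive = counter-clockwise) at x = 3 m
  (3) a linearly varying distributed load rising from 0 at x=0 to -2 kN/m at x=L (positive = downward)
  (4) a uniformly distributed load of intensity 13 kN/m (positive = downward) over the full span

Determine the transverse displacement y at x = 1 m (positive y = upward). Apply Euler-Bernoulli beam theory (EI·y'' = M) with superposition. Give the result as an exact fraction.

Load 1 — applied couple M₀=-18 kN·m at a=4/3 m (b=L-a=8/3):
  y_1 = (M₀x³/(6L)+C₁x)/EI  [x≤a] with C₁=M₀(3b²-L²)/(6L)=-4 = ((-18)·1³/(6·4)+(-4)·1)/100000 = -19/400000 m
Load 2 — applied couple M₀=6 kN·m at a=3 m (b=L-a=1):
  y_2 = (M₀x³/(6L)+C₁x)/EI  [x≤a] with C₁=M₀(3b²-L²)/(6L)=-13/4 = (6·1³/(6·4)+(-13/4)·1)/100000 = -3/100000 m
Load 3 — triangular load w₀=-2 kN/m (0→w₀ over full span):
  y_3 = -w₀x(7L⁴-10L²x²+3x⁴)/(360LEI) = -(-2)·1·(7·4⁴-10·4²·1²+3·1⁴)/(360·4·100000) = 109/4800000 m
Load 4 — uniform load w=13 kN/m over full span:
  y_4 = -wx(L³-2Lx²+x³)/(24EI) = -13·1·(4³-2·4·1²+1³)/(24·100000) = -247/800000 m
Superposition: y = Σ y_i = -349/960000 m ≈ -0.000364 m

y(1) = -349/960000 m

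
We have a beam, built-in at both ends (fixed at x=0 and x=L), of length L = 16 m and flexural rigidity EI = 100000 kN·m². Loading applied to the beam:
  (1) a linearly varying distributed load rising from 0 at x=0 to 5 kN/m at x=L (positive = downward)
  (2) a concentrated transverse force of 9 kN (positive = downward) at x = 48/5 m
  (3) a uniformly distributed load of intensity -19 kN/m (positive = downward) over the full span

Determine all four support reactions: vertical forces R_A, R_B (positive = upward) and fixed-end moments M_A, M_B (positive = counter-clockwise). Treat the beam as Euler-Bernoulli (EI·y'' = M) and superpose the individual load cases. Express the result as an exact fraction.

R_A = -17104/125 kN, M_A = -130816/375 kN·m, R_B = -14771/125 kN, M_B = 120224/375 kN·m

Load 1 — triangular load w₀=5 kN/m (0→w₀ over full span):
  R_A = 3w₀L/20 = 3·5·16/20 = 12 kN
  M_A = w₀L²/30 = 5·16²/30 = 128/3 kN·m
  R_B = 7w₀L/20 = 7·5·16/20 = 28 kN
  M_B = -w₀L²/20 = -5·16²/20 = -64 kN·m
Load 2 — point force P=9 kN at a=48/5 m (b=L-a=32/5):
  R_A = Pb²(3a+b)/L³ = 9·(32/5)²·(3·(48/5)+(32/5))/16³ = 396/125 kN
  M_A = Pab²/L² = 9·(48/5)·(32/5)²/16² = 1728/125 kN·m
  R_B = Pa²(a+3b)/L³ = 9·(48/5)²·((48/5)+3·(32/5))/16³ = 729/125 kN
  M_B = -Pa²b/L² = -9·(48/5)²·(32/5)/16² = -2592/125 kN·m
Load 3 — uniform load w=-19 kN/m over full span:
  R_A = wL/2 = (-19)·16/2 = -152 kN
  M_A = wL²/12 = (-19)·16²/12 = -1216/3 kN·m
  R_B = wL/2 = (-19)·16/2 = -152 kN
  M_B = -wL²/12 = -(-19)·16²/12 = 1216/3 kN·m
Superposition: R_A = -17104/125 kN, M_A = -130816/375 kN·m, R_B = -14771/125 kN, M_B = 120224/375 kN·m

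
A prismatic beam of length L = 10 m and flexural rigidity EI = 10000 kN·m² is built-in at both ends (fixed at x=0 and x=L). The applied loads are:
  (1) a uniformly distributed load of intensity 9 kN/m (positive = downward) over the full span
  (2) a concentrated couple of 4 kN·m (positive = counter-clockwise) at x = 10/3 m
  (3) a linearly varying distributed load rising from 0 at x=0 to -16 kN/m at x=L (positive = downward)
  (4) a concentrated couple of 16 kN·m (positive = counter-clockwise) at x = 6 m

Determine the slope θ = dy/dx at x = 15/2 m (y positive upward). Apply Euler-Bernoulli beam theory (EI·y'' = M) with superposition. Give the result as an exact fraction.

θ(15/2) = 419/600000 rad

Load 1 — uniform load w=9 kN/m over full span:
  θ_1 = -wx(L-x)(L-2x)/(12EI) = -9·(15/2)·(10-(15/2))·(10-2·(15/2))/(12·10000) = 9/1280 rad
Load 2 — applied couple M₀=4 kN·m at a=10/3 m (b=L-a=20/3):
  θ_2 = (R_Ax²/2 - M_Ax - M₀(x-a))/EI  [x>a] with R_A=8/15, M_A=0 = ((8/15)·(15/2)²/2 - 0·(15/2) - 4·((15/2)-(10/3)))/10000 = -1/6000 rad
Load 3 — triangular load w₀=-16 kN/m (0→w₀ over full span):
  θ_3 = -w₀(2x(L-x)(L-2x)(x+2L)+x²(L-x)²)/(120LEI) = -(-16)·(2·(15/2)·(10-(15/2))·(10-2·(15/2))·((15/2)+2·10)+(15/2)²·(10-(15/2))²)/(120·10·10000) = -41/6400 rad
Load 4 — applied couple M₀=16 kN·m at a=6 m (b=L-a=4):
  θ_4 = (R_Ax²/2 - M_Ax - M₀(x-a))/EI  [x>a] with R_A=288/125, M_A=128/25 = ((288/125)·(15/2)²/2 - (128/25)·(15/2) - 16·((15/2)-6))/10000 = 3/12500 rad
Superposition: θ = Σ θ_i = 419/600000 rad ≈ 0.000698 rad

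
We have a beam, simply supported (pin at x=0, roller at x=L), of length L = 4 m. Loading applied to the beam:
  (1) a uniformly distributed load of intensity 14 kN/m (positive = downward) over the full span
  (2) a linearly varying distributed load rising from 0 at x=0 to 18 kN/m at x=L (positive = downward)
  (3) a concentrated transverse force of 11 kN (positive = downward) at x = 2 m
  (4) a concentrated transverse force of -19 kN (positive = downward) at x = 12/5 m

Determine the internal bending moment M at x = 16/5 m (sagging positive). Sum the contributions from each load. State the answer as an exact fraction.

Load 1 — uniform load w=14 kN/m over full span:
  M_1 = wx(L-x)/2 = 14·(16/5)·(4-(16/5))/2 = 448/25 kN·m
Load 2 — triangular load w₀=18 kN/m (0→w₀ over full span):
  M_2 = w₀Lx/6 - w₀x³/(6L) = 18·4·(16/5)/6 - 18·(16/5)³/(6·4) = 1728/125 kN·m
Load 3 — point force P=11 kN at a=2 m (b=L-a=2):
  M_3 = Pa(L-x)/L  [x>a] = 11·2·(4-(16/5))/4 = 22/5 kN·m
Load 4 — point force P=-19 kN at a=12/5 m (b=L-a=8/5):
  M_4 = Pa(L-x)/L  [x>a] = (-19)·(12/5)·(4-(16/5))/4 = -228/25 kN·m
Superposition: M = Σ M_i = 3378/125 kN·m ≈ 27.024000 kN·m

M(16/5) = 3378/125 kN·m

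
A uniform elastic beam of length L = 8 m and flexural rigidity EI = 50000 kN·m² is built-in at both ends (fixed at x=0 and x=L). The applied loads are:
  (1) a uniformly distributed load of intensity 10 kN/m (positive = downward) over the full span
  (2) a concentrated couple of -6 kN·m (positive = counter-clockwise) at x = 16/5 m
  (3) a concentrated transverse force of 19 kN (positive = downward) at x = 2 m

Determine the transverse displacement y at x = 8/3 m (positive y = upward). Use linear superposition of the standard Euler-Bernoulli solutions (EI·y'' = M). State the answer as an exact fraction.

y(8/3) = -42299/18984375 m

Load 1 — uniform load w=10 kN/m over full span:
  y_1 = -wx²(L-x)²/(24EI) = -10·(8/3)²·(8-(8/3))²/(24·50000) = -256/151875 m
Load 2 — applied couple M₀=-6 kN·m at a=16/5 m (b=L-a=24/5):
  y_2 = (R_Ax³/6 - M_Ax²/2)/EI  [x≤a] with R_A=-27/25, M_A=-18/25 = ((-27/25)·(8/3)³/6 - (-18/25)·(8/3)²/2)/50000 = -4/234375 m
Load 3 — point force P=19 kN at a=2 m (b=L-a=6):
  y_3 = -Pa²(L-x)²(3bL-(3b+a)(L-x))/(6L³EI)  [x>a] = -19·2²·(8-(8/3))²·(3·6·8-(3·6+2)·(8-(8/3)))/(6·8³·50000) = -133/253125 m
Superposition: y = Σ y_i = -42299/18984375 m ≈ -0.002228 m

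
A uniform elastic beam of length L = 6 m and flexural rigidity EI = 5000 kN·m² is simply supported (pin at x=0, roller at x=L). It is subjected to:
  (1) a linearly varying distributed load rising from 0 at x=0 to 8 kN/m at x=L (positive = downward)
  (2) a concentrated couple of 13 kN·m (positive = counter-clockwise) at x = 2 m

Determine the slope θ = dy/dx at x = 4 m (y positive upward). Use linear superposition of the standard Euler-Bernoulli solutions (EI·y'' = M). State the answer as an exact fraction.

Load 1 — triangular load w₀=8 kN/m (0→w₀ over full span):
  θ_1 = -w₀(7L⁴-30L²x²+15x⁴)/(360LEI) = -8·(7·6⁴-30·6²·4²+15·4⁴)/(360·6·5000) = 91/28125 rad
Load 2 — applied couple M₀=13 kN·m at a=2 m (b=L-a=4):
  θ_2 = (M₀x²/(2L)-M₀(x-a)+C₁)/EI  [x>a] with C₁=M₀(3b²-L²)/(6L)=13/3 = (13·4²/(2·6)-13·(4-2)+(13/3))/5000 = -13/15000 rad
Superposition: θ = Σ θ_i = 533/225000 rad ≈ 0.002369 rad

θ(4) = 533/225000 rad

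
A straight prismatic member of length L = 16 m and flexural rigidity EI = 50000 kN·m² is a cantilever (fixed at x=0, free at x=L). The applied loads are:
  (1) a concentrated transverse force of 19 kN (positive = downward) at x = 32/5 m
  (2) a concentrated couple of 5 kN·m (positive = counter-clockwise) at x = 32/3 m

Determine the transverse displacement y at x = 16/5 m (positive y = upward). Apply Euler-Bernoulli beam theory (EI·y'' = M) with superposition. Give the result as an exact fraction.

y(16/5) = -2312/234375 m

Load 1 — point force P=19 kN at a=32/5 m (b=L-a=48/5):
  y_1 = -Px²(3a-x)/(6EI)  [x≤a] = -19·(16/5)²·(3·(32/5)-(16/5))/(6·50000) = -2432/234375 m
Load 2 — applied couple M₀=5 kN·m at a=32/3 m (b=L-a=16/3):
  y_2 = M₀x²/(2EI)  [x≤a] = 5·(16/5)²/(2·50000) = 8/15625 m
Superposition: y = Σ y_i = -2312/234375 m ≈ -0.009865 m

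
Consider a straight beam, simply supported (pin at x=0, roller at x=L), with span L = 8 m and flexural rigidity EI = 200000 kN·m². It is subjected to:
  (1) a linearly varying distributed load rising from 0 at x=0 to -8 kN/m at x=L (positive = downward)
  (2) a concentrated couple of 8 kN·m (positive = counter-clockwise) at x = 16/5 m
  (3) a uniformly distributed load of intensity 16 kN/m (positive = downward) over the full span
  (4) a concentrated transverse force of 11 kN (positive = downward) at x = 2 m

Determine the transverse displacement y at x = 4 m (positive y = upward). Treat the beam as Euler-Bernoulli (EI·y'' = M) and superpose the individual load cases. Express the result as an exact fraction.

y(4) = -26593/7500000 m

Load 1 — triangular load w₀=-8 kN/m (0→w₀ over full span):
  y_1 = -w₀x(7L⁴-10L²x²+3x⁴)/(360LEI) = -(-8)·4·(7·8⁴-10·8²·4²+3·4⁴)/(360·8·200000) = 2/1875 m
Load 2 — applied couple M₀=8 kN·m at a=16/5 m (b=L-a=24/5):
  y_2 = (M₀x³/(6L)-M₀(x-a)²/2+C₁x)/EI  [x>a] with C₁=M₀(3b²-L²)/(6L)=64/75 = (8·4³/(6·8)-8·(4-(16/5))²/2+(64/75)·4)/200000 = 9/156250 m
Load 3 — uniform load w=16 kN/m over full span:
  y_3 = -wx(L³-2Lx²+x³)/(24EI) = -16·4·(8³-2·8·4²+4³)/(24·200000) = -8/1875 m
Load 4 — point force P=11 kN at a=2 m (b=L-a=6):
  y_4 = -Pa(L-x)(2Lx-a²-x²)/(6LEI)  [x>a] = -11·2·(8-4)·(2·8·4-2²-4²)/(6·8·200000) = -121/300000 m
Superposition: y = Σ y_i = -26593/7500000 m ≈ -0.003546 m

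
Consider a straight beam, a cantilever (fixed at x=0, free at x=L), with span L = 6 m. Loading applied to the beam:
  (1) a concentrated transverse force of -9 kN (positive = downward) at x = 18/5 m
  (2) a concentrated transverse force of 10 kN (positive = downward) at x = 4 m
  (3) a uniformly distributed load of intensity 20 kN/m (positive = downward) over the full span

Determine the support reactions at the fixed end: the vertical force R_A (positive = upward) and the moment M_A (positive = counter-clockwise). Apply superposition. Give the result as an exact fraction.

R_A = 121 kN, M_A = 1838/5 kN·m

Load 1 — point force P=-9 kN at a=18/5 m (b=L-a=12/5):
  R_A = P = (-9) = -9 kN
  M_A = Pa = (-9)·(18/5) = -162/5 kN·m
Load 2 — point force P=10 kN at a=4 m (b=L-a=2):
  R_A = P = 10 kN
  M_A = Pa = 10·4 = 40 kN·m
Load 3 — uniform load w=20 kN/m over full span:
  R_A = wL = 20·6 = 120 kN
  M_A = wL²/2 = 20·6²/2 = 360 kN·m
Superposition: R_A = 121 kN, M_A = 1838/5 kN·m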